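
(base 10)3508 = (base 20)8f8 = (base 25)5f8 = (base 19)9dc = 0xdb4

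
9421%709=204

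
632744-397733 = 235011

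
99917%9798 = 1937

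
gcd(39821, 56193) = 1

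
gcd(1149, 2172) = 3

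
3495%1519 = 457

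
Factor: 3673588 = 2^2*918397^1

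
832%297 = 238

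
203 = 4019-3816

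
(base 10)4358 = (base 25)6o8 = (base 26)6bg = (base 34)3q6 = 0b1000100000110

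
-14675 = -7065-7610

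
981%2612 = 981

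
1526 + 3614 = 5140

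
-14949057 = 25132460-40081517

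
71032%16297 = 5844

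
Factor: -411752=-1*2^3*11^1*4679^1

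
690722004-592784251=97937753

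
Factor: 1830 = 2^1*3^1*5^1*61^1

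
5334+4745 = 10079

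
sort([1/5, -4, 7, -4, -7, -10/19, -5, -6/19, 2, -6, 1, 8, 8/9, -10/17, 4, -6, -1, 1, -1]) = [-7, -6, -6, -5, -4, -4, -1, -1, -10/17, -10/19, -6/19, 1/5, 8/9, 1, 1, 2, 4, 7, 8]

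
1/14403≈0.0000694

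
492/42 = 11+5/7 ≈ 11.71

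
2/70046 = 1/35023 ≈ 0.0000286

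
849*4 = 3396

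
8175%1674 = 1479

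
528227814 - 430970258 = 97257556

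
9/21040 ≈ 0.000428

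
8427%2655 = 462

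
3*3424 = 10272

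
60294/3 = 20098 = 20098.00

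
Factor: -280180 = -1 * 2^2 * 5^1 * 14009^1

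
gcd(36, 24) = 12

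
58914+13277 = 72191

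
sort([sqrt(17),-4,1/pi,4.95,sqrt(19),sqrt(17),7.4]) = [-4,1/pi,sqrt(17),sqrt(17),sqrt(19),4.95,7.4]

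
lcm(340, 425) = 1700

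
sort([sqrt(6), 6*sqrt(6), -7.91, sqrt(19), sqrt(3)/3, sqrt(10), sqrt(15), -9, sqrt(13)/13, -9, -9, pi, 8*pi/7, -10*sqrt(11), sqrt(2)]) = [-10*sqrt(11), -9, -9, -9, -7.91, sqrt(13)/13, sqrt(3)/3, sqrt(2), sqrt(6), pi, sqrt(10), 8*pi/7, sqrt(15), sqrt(19), 6*sqrt(6)]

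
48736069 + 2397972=51134041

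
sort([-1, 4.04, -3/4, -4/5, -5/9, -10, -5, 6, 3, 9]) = [-10, -5, -1, -4/5, -3/4, -5/9, 3, 4.04, 6, 9]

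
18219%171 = 93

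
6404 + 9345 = 15749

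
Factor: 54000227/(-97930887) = -1*3^(-1)*47^1*73^(-1)*447173^(-1)*1148941^1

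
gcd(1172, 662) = 2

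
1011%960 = 51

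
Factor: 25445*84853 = 5^1*7^1*53^1*727^1*1601^1 = 2159084585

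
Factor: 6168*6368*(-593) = -1*2^8*3^1*199^1*257^1*593^1 = -23291749632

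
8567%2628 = 683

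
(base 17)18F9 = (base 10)7489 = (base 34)6G9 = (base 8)16501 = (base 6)54401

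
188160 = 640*294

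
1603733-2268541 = -664808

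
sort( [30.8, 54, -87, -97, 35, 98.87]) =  [-97, -87, 30.8, 35, 54, 98.87]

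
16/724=4/181 ≈ 0.0221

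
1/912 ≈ 0.00110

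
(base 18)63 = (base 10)111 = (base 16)6f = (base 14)7d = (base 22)51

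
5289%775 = 639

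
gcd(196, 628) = 4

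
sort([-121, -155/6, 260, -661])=[-661, -121, -155/6, 260]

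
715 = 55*13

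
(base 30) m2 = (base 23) 15i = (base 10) 662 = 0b1010010110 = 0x296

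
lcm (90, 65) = 1170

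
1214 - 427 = 787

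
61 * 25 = 1525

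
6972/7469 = 996/1067 ≈ 0.933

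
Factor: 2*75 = 2^1*3^1*5^2 = 150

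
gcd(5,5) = 5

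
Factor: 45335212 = 2^2*13^1*37^1*23563^1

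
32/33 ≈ 0.970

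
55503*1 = 55503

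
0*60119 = 0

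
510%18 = 6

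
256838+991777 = 1248615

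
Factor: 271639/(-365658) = -1*2^(-1)*3^(-1)*60943^(-1)*271639^1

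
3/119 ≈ 0.0252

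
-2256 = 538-2794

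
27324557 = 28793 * 949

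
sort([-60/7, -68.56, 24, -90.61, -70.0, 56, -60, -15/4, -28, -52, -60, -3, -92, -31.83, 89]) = [-92, -90.61, -70.0, -68.56, -60, -60, -52, -31.83, -28, -60/7, -15/4, -3, 24, 56, 89]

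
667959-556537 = 111422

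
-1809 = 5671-7480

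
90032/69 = 1304 + 56/69 ≈ 1304.81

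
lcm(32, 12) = 96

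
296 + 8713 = 9009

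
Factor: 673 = 673^1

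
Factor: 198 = 2^1*3^2*11^1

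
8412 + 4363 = 12775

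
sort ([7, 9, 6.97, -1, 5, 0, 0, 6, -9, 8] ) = [-9, -1, 0, 0, 5, 6, 6.97, 7, 8, 9] 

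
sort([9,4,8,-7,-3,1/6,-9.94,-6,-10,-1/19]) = [-10,-9.94,-7,-6,-3,-1/19,1/6,4,8,9]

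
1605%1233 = 372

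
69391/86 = 806 + 75/86 ≈ 806.87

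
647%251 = 145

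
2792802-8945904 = -6153102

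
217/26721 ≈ 0.00812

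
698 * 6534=4560732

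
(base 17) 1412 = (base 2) 1011111001000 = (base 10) 6088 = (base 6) 44104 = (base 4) 1133020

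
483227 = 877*551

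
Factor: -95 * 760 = -1 * 2^3 * 5^2 * 19^2 = -72200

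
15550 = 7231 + 8319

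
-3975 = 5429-9404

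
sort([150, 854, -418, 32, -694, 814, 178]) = [-694, -418, 32, 150, 178, 814, 854]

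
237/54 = 4+7/18≈4.39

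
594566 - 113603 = 480963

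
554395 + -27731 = 526664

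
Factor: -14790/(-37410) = 17^1 * 43^(-1) = 17/43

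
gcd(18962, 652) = 2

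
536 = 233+303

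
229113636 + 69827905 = 298941541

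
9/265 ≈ 0.0340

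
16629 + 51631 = 68260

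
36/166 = 18/83 ≈ 0.217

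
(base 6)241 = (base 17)5c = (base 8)141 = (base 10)97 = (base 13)76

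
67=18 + 49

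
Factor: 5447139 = 3^1 * 313^1 * 5801^1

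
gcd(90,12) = 6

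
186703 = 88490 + 98213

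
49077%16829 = 15419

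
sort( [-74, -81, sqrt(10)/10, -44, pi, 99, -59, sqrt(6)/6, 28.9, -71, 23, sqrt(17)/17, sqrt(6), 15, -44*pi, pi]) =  [-44*pi, -81, -74, -71, -59, -44, sqrt(17)/17, sqrt(10)/10, sqrt(6)/6, sqrt(6), pi, pi, 15, 23, 28.9, 99]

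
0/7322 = 0 = 0.00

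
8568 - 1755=6813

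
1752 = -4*(-438) 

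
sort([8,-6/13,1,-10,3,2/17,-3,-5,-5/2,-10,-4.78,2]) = [-10,-10,-5,-4.78,-3,-5/2,-6/13,2/17,1,2,3,8]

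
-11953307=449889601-461842908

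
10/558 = 5/279 ≈ 0.0179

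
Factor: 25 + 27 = 2^2*13^1 = 52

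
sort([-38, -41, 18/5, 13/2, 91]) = [-41, -38, 18/5, 13/2, 91]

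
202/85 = 2 + 32/85 ≈ 2.38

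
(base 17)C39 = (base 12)2060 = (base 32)3E8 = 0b110111001000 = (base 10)3528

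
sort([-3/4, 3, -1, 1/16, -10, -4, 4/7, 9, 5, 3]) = [-10, -4, -1, -3/4, 1/16, 4/7, 3, 3, 5, 9]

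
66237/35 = 1892 + 17/35 ≈ 1892.49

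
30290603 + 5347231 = 35637834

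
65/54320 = 13/10864 ≈ 0.00120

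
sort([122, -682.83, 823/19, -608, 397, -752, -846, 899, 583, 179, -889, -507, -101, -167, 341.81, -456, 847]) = [-889, -846, -752, -682.83, -608, -507, -456, -167, -101, 823/19, 122, 179, 341.81, 397, 583, 847, 899]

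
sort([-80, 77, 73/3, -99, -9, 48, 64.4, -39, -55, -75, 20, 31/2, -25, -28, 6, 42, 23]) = [-99, -80, -75, -55, -39, -28, -25, -9, 6, 31/2, 20, 23, 73/3, 42, 48, 64.4, 77]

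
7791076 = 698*11162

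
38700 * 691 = 26741700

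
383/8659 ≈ 0.0442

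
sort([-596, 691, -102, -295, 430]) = [-596, -295, -102, 430, 691]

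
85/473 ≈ 0.180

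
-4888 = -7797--2909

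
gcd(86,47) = 1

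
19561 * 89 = 1740929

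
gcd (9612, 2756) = 4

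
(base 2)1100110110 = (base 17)2e6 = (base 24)1a6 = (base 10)822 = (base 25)17m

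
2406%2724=2406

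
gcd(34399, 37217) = 1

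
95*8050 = 764750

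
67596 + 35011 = 102607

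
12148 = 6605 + 5543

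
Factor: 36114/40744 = 2^(-2)*3^1*11^(-1)*13^1 = 39/44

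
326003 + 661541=987544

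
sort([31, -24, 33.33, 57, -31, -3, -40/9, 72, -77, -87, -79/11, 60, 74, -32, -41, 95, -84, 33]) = [-87, -84, -77, -41, -32, -31, -24, -79/11, -40/9, -3, 31, 33, 33.33, 57, 60, 72, 74, 95]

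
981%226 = 77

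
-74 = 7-81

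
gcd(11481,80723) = 89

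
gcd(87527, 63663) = 1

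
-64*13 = -832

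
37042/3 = 12347 + 1/3 ≈ 12347.33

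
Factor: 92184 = 2^3 * 3^1 * 23^1 * 167^1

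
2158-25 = 2133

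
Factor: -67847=-1*13^1*17^1*307^1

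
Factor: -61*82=-1*2^1*41^1*61^1=-5002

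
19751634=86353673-66602039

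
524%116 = 60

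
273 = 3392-3119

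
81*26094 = 2113614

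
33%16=1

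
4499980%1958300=583380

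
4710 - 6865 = -2155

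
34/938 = 17/469 ≈ 0.0362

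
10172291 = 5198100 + 4974191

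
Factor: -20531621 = -1*11^1*47^1*151^1*263^1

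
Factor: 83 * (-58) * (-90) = 2^2 * 3^2 * 5^1 * 29^1 * 83^1 = 433260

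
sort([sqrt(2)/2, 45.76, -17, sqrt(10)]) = [-17, sqrt(2)/2, sqrt(10), 45.76]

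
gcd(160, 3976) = 8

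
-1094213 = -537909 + -556304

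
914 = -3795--4709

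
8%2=0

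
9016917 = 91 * 99087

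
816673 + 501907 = 1318580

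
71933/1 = 71933 = 71933.00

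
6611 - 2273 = 4338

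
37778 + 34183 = 71961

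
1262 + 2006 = 3268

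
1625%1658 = 1625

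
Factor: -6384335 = -1 * 5^1 * 1276867^1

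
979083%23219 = 3885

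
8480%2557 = 809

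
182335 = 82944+99391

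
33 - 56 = -23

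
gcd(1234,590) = 2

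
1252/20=62 + 3/5=62.60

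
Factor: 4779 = 3^4 * 59^1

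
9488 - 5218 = 4270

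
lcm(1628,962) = 21164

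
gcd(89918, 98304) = 2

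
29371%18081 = 11290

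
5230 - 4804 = 426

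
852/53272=213/13318 ≈ 0.0160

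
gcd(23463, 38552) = 79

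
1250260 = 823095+427165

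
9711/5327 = 1 + 4384/5327 ≈ 1.82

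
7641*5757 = 43989237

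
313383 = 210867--102516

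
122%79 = 43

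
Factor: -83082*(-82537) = 2^1*3^1*7^1*13^1*61^1*227^1*907^1 = 6857339034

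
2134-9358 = -7224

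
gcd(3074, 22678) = 58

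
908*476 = 432208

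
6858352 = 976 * 7027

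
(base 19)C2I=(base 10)4388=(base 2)1000100100100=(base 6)32152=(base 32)494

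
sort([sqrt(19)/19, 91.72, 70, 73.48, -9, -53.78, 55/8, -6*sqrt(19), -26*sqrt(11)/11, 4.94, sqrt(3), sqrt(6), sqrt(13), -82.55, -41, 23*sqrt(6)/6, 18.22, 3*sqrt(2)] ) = [-82.55, -53.78, -41, -6*sqrt(19), -9, -26*sqrt(11)/11, sqrt(19)/19, sqrt(3), sqrt(6), sqrt(13), 3*sqrt(2), 4.94, 55/8, 23*sqrt(6)/6, 18.22, 70, 73.48, 91.72] 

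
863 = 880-17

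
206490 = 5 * 41298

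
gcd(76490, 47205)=5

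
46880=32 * 1465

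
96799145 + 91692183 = 188491328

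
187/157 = 1 + 30/157 ≈ 1.19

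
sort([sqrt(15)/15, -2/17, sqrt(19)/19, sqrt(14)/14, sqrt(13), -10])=[-10, -2/17, sqrt(19)/19, sqrt(15)/15, sqrt(14)/14, sqrt(13)]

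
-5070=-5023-47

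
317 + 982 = 1299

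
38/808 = 19/404 ≈ 0.0470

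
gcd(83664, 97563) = 3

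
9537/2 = 4768 + 1/2 = 4768.50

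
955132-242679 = 712453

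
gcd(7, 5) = 1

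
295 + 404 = 699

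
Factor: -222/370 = -1*3^1*5^(-1) = -3/5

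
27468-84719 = -57251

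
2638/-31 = -85-3/31 ≈ -85.10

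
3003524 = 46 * 65294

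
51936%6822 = 4182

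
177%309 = 177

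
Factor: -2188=-1*2^2*547^1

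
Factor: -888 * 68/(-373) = 2^5 * 3^1 * 17^1 * 37^1 * 373^(-1) = 60384/373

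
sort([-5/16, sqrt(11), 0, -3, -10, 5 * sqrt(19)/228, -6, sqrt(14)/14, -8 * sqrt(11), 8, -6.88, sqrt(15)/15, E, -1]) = [-8 * sqrt(11), -10, -6.88, -6, -3, -1, -5/16, 0, 5 * sqrt(19)/228, sqrt(15)/15, sqrt(14)/14, E, sqrt(11), 8]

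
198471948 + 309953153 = 508425101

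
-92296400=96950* (-952)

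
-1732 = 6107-7839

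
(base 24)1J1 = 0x409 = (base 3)1102021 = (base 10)1033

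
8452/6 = 4226/3 ≈ 1408.67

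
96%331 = 96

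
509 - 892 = -383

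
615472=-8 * (-76934)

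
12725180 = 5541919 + 7183261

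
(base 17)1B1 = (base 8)735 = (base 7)1251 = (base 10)477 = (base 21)11F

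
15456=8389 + 7067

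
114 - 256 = -142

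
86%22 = 20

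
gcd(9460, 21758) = 946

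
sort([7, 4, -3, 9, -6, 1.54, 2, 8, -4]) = [-6, -4, -3, 1.54, 2, 4, 7, 8, 9]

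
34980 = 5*6996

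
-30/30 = -1 = -1.00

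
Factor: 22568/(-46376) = -1*7^1*11^(-1)*13^1*17^(-1) = -91/187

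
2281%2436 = 2281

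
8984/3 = 2994 + 2/3 ≈ 2994.67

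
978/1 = 978 = 978.00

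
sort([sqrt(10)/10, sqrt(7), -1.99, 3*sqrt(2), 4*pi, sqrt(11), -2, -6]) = [-6, -2, -1.99, sqrt(10)/10, sqrt(7), sqrt(11), 3*sqrt(2), 4*pi]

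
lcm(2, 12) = 12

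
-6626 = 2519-9145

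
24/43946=12/21973 ≈ 0.000546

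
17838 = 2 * 8919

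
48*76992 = 3695616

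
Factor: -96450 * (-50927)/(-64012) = -1 * 2^(-1) * 3^1 * 5^2 * 13^(-1) * 127^1 * 401^1 * 643^1 * 1231^(-1) = -2455954575/32006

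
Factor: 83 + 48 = 131^1 = 131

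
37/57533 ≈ 0.000643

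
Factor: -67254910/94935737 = -1*2^1*5^1*13^(-1)*6725491^1*7302749^(-1) 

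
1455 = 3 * 485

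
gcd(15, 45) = 15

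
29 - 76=-47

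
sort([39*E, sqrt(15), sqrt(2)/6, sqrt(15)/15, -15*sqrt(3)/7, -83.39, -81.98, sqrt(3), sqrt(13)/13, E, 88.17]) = [-83.39, -81.98, -15*sqrt(3)/7, sqrt(2)/6, sqrt(15)/15, sqrt(13)/13, sqrt(3), E, sqrt(15), 88.17, 39*E]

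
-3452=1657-5109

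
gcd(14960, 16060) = 220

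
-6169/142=-43 - 63/142 ≈ -43.44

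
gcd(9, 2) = 1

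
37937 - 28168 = 9769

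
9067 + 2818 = 11885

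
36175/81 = 446+49/81 ≈ 446.60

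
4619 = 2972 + 1647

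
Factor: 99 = 3^2*11^1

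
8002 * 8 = 64016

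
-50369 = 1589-51958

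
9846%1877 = 461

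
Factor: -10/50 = -1 * 5^(-1) = -1/5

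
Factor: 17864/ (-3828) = -1 * 2^1 * 3^ (-1) * 7^1 = -14/3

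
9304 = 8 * 1163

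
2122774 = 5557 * 382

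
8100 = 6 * 1350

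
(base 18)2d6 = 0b1101111000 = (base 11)738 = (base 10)888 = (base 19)28e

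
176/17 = 10 + 6/17 ≈ 10.35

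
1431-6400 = -4969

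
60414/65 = 929 + 29/65 ≈ 929.45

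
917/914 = 1 + 3/914 ≈ 1.00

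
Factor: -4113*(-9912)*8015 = 2^3*3^3*5^1*7^2*59^1*229^1*457^1 = 326755968840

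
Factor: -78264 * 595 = -1 * 2^3 * 3^2 * 5^1 * 7^1 * 17^1 * 1087^1 = -46567080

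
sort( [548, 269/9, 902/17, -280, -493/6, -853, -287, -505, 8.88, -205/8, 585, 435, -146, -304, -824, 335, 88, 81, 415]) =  [-853, -824, -505, -304, -287, -280, -146, -493/6, -205/8, 8.88, 269/9, 902/17, 81, 88, 335, 415, 435, 548, 585]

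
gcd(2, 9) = 1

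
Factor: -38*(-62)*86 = 2^3*19^1*31^1*43^1 = 202616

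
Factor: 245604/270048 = 2^(-3)*29^(-1)*211^1 = 211/232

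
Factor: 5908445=5^1*31^1*38119^1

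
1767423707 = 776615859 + 990807848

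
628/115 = 5 + 53/115 ≈ 5.46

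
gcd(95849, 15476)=73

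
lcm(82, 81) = 6642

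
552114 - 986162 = -434048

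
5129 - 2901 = 2228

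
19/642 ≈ 0.0296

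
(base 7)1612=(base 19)1f0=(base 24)12m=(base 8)1206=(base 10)646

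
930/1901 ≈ 0.489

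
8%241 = 8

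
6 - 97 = -91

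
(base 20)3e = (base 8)112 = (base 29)2g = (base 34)26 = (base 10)74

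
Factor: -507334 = -1*2^1*23^1*41^1*269^1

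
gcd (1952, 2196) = 244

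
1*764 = 764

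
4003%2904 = 1099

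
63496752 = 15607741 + 47889011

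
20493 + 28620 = 49113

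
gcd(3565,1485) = 5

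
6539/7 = 934 + 1/7 ≈ 934.14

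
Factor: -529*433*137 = -1*23^2*137^1*433^1 = -31380809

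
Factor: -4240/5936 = -1 * 5^1 * 7^(-1) = -5/7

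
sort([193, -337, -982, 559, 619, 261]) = [-982, -337, 193, 261, 559, 619]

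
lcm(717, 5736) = 5736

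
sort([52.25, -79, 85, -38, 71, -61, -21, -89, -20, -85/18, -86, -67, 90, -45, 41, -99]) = [-99, -89, -86, -79, -67, -61, -45, -38, -21, -20, -85/18, 41, 52.25, 71, 85, 90]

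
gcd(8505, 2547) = 9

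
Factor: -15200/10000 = -1*2^1*5^(-2)*19^1 = -38/25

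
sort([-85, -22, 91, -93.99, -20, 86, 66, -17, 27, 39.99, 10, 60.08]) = [-93.99, -85, -22, -20, -17, 10, 27, 39.99, 60.08, 66, 86, 91]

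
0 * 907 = 0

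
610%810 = 610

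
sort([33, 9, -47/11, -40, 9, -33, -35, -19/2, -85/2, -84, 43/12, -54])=[-84, -54, -85/2, -40, -35, -33, -19/2, -47/11, 43/12, 9, 9, 33]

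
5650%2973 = 2677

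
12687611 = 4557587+8130024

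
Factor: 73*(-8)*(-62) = 2^4*31^1*73^1 = 36208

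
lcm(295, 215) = 12685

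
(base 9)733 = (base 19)1c8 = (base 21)179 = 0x255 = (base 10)597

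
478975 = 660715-181740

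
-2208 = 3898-6106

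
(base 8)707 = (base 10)455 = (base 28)g7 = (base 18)175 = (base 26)hd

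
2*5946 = 11892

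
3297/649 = 5+52/649 ≈ 5.08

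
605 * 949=574145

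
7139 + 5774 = 12913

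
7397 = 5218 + 2179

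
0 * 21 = 0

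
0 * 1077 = 0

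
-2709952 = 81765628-84475580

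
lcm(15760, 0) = 0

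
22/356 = 11/178 ≈ 0.0618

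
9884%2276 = 780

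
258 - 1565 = -1307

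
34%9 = 7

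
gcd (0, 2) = 2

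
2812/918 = 3 + 29/459 ≈ 3.06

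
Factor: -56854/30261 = -1 * 2^1 * 3^(-1) * 11^(-1) * 31^1 = -62/33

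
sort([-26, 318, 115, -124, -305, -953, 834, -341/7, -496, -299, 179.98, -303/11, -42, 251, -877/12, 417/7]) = [-953, -496, -305, -299, -124, -877/12, -341/7, -42, -303/11, -26, 417/7, 115, 179.98, 251, 318, 834]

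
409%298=111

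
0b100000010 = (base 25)a8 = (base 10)258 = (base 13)16b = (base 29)8q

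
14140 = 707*20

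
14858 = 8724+6134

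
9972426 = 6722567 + 3249859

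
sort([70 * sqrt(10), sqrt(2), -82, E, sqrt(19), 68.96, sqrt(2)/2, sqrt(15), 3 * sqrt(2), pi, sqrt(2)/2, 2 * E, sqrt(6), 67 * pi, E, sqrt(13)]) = [-82, sqrt(2)/2, sqrt(2)/2, sqrt(2), sqrt(6), E, E, pi, sqrt(13), sqrt(15), 3 * sqrt(2), sqrt(19), 2 * E, 68.96, 67 * pi, 70 * sqrt(10)]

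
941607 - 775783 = 165824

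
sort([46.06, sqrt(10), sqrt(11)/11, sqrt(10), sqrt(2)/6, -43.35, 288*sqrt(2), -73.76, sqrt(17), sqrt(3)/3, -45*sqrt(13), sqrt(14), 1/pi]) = [-45*sqrt(13), -73.76, -43.35, sqrt(2)/6, sqrt(11)/11, 1/pi, sqrt(3)/3, sqrt(10), sqrt(10), sqrt(14), sqrt(17), 46.06, 288*sqrt(2)]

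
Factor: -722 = -1*2^1*19^2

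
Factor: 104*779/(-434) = -1*2^2*7^(-1)*13^1*19^1*31^(-1)*41^1 = -40508/217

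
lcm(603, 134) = 1206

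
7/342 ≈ 0.0205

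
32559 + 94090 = 126649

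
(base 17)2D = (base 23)21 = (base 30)1H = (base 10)47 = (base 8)57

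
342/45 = 7 + 3/5 = 7.60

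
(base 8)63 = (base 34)1h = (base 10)51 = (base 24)23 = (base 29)1m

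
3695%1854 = 1841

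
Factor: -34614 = -1 * 2^1 * 3^3 * 641^1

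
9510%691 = 527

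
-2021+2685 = 664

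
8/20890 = 4/10445 ≈ 0.000383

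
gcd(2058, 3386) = 2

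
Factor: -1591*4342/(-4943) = 2^1*13^1*37^1*43^1*167^1*4943^(-1) = 6908122/4943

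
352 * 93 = 32736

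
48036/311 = 154 + 142/311 ≈ 154.46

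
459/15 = 30 + 3/5 = 30.60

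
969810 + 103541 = 1073351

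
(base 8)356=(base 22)ai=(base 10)238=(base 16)ee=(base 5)1423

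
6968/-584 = -871/73 ≈ -11.93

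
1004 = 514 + 490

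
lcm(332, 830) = 1660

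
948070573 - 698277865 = 249792708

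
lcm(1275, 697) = 52275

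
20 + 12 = 32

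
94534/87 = 1086 + 52/87 ≈ 1086.60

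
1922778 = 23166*83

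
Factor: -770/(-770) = 1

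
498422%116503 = 32410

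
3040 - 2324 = 716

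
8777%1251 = 20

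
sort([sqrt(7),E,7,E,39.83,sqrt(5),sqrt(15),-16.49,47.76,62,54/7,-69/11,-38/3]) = [-16.49,-38/3,-69/11,sqrt(5),sqrt(7),E,E,sqrt(15),7,54/7,39.83,47.76,62]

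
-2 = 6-8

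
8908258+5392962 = 14301220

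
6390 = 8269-1879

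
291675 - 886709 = -595034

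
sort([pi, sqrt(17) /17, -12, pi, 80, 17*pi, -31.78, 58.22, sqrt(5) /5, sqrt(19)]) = [-31.78, -12, sqrt(17) /17, sqrt(5) /5, pi, pi, sqrt(19), 17*pi, 58.22, 80]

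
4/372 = 1/93 ≈ 0.0108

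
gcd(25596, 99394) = 2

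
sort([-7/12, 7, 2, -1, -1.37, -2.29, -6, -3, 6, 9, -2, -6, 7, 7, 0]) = [-6, -6, -3, -2.29, -2, -1.37, -1, -7/12, 0, 2, 6, 7, 7, 7, 9]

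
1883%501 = 380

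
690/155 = 138/31 ≈ 4.45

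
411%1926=411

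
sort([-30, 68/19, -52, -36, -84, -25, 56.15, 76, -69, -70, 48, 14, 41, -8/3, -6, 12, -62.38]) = [-84, -70, -69, -62.38, -52, -36, -30, -25, -6, -8/3, 68/19, 12, 14, 41, 48, 56.15, 76]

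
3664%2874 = 790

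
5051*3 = 15153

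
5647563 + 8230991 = 13878554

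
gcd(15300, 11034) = 18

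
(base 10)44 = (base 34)1a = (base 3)1122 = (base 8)54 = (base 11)40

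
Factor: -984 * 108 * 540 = -1 * 2^7 * 3^7 * 5^1 * 41^1 = -57386880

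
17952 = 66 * 272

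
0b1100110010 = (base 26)15c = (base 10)818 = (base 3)1010022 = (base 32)pi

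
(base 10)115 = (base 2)1110011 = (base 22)55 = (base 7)223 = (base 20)5f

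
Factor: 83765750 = 2^1 * 5^3 * 47^1 * 7129^1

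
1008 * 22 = 22176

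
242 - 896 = -654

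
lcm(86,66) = 2838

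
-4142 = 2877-7019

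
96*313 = 30048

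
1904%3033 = 1904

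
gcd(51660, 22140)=7380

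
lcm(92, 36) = 828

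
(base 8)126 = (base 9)105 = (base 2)1010110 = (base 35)2g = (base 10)86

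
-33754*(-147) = 4961838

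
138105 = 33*4185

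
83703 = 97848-14145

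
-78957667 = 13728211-92685878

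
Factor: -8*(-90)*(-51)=-1*2^4*3^3*5^1*17^1=-36720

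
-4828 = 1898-6726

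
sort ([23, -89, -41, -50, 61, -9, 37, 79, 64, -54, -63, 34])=[-89, -63, -54, -50, -41, -9, 23, 34, 37, 61, 64, 79]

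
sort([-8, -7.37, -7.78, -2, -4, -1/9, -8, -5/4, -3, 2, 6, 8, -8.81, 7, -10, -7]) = [-10, -8.81, -8, -8, -7.78, -7.37, -7, -4, -3, -2, -5/4, -1/9, 2, 6, 7, 8]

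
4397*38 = 167086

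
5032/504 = 629/63 ≈ 9.98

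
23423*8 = 187384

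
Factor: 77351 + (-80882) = -1*3^1*11^1*107^1 = -3531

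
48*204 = 9792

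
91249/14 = 6517 + 11/14 ≈ 6517.79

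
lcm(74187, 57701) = 519309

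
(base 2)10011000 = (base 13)b9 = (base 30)52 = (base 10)152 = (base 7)305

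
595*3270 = 1945650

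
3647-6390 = -2743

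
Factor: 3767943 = 3^1 * 47^1 * 26723^1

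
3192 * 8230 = 26270160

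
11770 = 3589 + 8181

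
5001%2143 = 715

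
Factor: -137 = -1 * 137^1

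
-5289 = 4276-9565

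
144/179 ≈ 0.804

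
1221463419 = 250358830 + 971104589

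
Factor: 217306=2^1 * 179^1 * 607^1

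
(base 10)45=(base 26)1j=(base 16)2d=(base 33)1c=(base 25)1k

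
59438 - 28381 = 31057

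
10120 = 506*20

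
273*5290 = 1444170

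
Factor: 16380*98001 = 2^2*3^4*5^1*7^1*13^1*10889^1 = 1605256380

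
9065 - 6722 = 2343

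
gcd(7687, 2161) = 1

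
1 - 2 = -1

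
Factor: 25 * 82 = 2^1 * 5^2 * 41^1 = 2050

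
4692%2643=2049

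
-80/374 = -40/187 ≈ -0.214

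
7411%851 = 603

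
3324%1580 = 164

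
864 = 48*18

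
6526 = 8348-1822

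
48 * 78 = 3744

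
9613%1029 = 352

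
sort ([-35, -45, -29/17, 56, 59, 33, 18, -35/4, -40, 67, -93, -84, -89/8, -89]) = [-93, -89, -84, -45, -40, -35, -89/8, -35/4, -29/17, 18, 33, 56, 59, 67]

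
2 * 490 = 980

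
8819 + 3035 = 11854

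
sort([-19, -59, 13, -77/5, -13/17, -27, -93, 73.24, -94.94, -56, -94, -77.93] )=[-94.94, -94, -93, -77.93, -59, -56, -27, -19, -77/5, -13/17, 13, 73.24] 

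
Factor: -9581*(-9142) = 2^1*7^1*11^1*13^1*67^1*653^1 = 87589502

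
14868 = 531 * 28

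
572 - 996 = -424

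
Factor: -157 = -1*157^1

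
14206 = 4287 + 9919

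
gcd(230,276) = 46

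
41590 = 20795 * 2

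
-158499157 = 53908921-212408078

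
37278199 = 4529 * 8231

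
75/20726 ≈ 0.00362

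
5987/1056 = 5 + 707/1056 ≈ 5.67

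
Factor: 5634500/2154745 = 2^2*5^2*59^1*191^1*430949^(-1) = 1126900/430949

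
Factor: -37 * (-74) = 2^1 * 37^2 = 2738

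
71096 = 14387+56709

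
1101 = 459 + 642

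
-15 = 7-22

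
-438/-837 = 146/279 ≈ 0.523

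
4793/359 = 13 + 126/359 ≈ 13.35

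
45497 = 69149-23652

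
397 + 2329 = 2726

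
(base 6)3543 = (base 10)855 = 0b1101010111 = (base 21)1jf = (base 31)ri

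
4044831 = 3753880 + 290951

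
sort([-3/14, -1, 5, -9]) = [-9, -1, -3/14, 5]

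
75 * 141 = 10575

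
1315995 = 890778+425217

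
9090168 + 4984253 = 14074421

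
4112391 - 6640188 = -2527797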